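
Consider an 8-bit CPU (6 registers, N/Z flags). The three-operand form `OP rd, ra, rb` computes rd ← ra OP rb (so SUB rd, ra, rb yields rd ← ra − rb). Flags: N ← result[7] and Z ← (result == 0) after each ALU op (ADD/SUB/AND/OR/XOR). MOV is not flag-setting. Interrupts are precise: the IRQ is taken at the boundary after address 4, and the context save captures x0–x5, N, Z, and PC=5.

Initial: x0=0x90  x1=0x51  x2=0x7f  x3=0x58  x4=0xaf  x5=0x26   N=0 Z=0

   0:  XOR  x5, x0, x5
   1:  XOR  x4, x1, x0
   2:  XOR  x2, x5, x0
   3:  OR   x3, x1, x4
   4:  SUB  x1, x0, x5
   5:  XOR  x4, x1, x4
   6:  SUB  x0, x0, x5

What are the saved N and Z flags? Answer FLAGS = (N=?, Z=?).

after  0: x0=0x90 x1=0x51 x2=0x7f x3=0x58 x4=0xaf x5=0xb6  N=1 Z=0
after  1: x0=0x90 x1=0x51 x2=0x7f x3=0x58 x4=0xc1 x5=0xb6  N=1 Z=0
after  2: x0=0x90 x1=0x51 x2=0x26 x3=0x58 x4=0xc1 x5=0xb6  N=0 Z=0
after  3: x0=0x90 x1=0x51 x2=0x26 x3=0xd1 x4=0xc1 x5=0xb6  N=1 Z=0
after  4: x0=0x90 x1=0xda x2=0x26 x3=0xd1 x4=0xc1 x5=0xb6  N=1 Z=0
-- IRQ taken; context saved, return-PC = 5 --

FLAGS = (N=1, Z=0)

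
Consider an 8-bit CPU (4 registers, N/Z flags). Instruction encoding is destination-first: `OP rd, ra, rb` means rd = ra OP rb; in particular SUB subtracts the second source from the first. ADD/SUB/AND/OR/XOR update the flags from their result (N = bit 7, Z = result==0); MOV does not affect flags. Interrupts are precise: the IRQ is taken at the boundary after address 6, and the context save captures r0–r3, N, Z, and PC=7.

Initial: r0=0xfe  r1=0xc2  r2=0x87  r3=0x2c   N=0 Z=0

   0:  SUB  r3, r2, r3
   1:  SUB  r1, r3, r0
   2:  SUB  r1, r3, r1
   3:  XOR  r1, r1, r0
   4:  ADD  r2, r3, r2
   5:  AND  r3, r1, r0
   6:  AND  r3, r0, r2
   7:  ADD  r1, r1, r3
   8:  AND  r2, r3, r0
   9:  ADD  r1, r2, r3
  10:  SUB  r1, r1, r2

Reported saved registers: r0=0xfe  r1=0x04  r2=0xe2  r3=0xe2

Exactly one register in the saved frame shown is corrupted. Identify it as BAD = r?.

BAD = r1

after  0: r0=0xfe r1=0xc2 r2=0x87 r3=0x5b  N=0 Z=0
after  1: r0=0xfe r1=0x5d r2=0x87 r3=0x5b  N=0 Z=0
after  2: r0=0xfe r1=0xfe r2=0x87 r3=0x5b  N=1 Z=0
after  3: r0=0xfe r1=0x00 r2=0x87 r3=0x5b  N=0 Z=1
after  4: r0=0xfe r1=0x00 r2=0xe2 r3=0x5b  N=1 Z=0
after  5: r0=0xfe r1=0x00 r2=0xe2 r3=0x00  N=0 Z=1
after  6: r0=0xfe r1=0x00 r2=0xe2 r3=0xe2  N=1 Z=0
-- IRQ taken; context saved, return-PC = 7 --
mismatch: r1: reported 0x04 vs actual 0x00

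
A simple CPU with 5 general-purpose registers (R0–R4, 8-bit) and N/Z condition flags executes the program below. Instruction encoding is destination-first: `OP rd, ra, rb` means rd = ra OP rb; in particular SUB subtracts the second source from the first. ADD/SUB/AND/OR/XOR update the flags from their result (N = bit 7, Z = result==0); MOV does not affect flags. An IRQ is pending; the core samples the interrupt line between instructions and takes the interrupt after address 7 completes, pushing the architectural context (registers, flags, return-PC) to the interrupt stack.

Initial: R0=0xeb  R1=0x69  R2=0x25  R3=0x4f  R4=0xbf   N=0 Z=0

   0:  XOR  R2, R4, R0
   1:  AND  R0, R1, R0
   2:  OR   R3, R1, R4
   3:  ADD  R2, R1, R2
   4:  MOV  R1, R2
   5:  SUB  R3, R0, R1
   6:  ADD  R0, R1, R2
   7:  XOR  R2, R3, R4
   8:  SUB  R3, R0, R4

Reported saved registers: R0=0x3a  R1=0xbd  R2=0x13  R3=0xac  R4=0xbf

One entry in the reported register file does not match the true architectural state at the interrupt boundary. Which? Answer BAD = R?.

BAD = R0

after  0: R0=0xeb R1=0x69 R2=0x54 R3=0x4f R4=0xbf  N=0 Z=0
after  1: R0=0x69 R1=0x69 R2=0x54 R3=0x4f R4=0xbf  N=0 Z=0
after  2: R0=0x69 R1=0x69 R2=0x54 R3=0xff R4=0xbf  N=1 Z=0
after  3: R0=0x69 R1=0x69 R2=0xbd R3=0xff R4=0xbf  N=1 Z=0
after  4: R0=0x69 R1=0xbd R2=0xbd R3=0xff R4=0xbf  N=1 Z=0
after  5: R0=0x69 R1=0xbd R2=0xbd R3=0xac R4=0xbf  N=1 Z=0
after  6: R0=0x7a R1=0xbd R2=0xbd R3=0xac R4=0xbf  N=0 Z=0
after  7: R0=0x7a R1=0xbd R2=0x13 R3=0xac R4=0xbf  N=0 Z=0
-- IRQ taken; context saved, return-PC = 8 --
mismatch: R0: reported 0x3a vs actual 0x7a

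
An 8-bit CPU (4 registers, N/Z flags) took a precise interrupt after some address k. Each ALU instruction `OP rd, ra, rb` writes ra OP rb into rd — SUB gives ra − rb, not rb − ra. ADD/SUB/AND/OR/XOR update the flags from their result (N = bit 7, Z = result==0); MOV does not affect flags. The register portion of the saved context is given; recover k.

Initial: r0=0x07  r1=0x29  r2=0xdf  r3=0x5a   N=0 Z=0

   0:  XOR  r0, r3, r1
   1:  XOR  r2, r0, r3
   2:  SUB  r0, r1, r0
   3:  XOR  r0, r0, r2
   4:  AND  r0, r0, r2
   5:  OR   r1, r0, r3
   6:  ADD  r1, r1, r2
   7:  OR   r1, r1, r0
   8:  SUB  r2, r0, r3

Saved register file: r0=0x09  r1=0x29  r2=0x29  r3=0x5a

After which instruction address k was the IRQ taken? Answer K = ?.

K = 4

after  0: r0=0x73 r1=0x29 r2=0xdf r3=0x5a  N=0 Z=0
after  1: r0=0x73 r1=0x29 r2=0x29 r3=0x5a  N=0 Z=0
after  2: r0=0xb6 r1=0x29 r2=0x29 r3=0x5a  N=1 Z=0
after  3: r0=0x9f r1=0x29 r2=0x29 r3=0x5a  N=1 Z=0
after  4: r0=0x09 r1=0x29 r2=0x29 r3=0x5a  N=0 Z=0
-- IRQ taken; context saved, return-PC = 5 --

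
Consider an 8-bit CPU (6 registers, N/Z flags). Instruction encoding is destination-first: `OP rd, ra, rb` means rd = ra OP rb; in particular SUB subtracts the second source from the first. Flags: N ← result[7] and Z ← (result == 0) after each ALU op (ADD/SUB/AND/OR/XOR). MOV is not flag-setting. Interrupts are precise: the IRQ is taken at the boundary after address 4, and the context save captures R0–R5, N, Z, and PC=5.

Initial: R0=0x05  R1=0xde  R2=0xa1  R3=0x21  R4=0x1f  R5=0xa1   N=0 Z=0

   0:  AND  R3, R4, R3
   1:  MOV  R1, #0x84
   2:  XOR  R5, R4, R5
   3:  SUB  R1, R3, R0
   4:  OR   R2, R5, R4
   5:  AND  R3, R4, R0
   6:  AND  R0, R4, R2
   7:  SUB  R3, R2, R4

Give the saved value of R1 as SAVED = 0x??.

SAVED = 0xfc

after  0: R0=0x05 R1=0xde R2=0xa1 R3=0x01 R4=0x1f R5=0xa1  N=0 Z=0
after  1: R0=0x05 R1=0x84 R2=0xa1 R3=0x01 R4=0x1f R5=0xa1  N=0 Z=0
after  2: R0=0x05 R1=0x84 R2=0xa1 R3=0x01 R4=0x1f R5=0xbe  N=1 Z=0
after  3: R0=0x05 R1=0xfc R2=0xa1 R3=0x01 R4=0x1f R5=0xbe  N=1 Z=0
after  4: R0=0x05 R1=0xfc R2=0xbf R3=0x01 R4=0x1f R5=0xbe  N=1 Z=0
-- IRQ taken; context saved, return-PC = 5 --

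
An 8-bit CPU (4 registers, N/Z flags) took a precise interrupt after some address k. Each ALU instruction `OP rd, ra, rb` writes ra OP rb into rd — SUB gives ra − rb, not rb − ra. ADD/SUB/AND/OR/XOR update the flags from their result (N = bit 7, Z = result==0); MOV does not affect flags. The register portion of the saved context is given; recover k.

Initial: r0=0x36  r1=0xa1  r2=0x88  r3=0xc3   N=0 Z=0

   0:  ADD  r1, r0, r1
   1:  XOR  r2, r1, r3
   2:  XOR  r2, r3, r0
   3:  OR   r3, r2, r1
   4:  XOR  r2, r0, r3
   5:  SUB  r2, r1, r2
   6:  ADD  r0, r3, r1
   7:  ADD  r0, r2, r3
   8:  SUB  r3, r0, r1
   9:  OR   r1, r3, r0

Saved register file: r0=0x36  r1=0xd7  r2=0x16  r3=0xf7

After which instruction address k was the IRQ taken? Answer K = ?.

after  0: r0=0x36 r1=0xd7 r2=0x88 r3=0xc3  N=1 Z=0
after  1: r0=0x36 r1=0xd7 r2=0x14 r3=0xc3  N=0 Z=0
after  2: r0=0x36 r1=0xd7 r2=0xf5 r3=0xc3  N=1 Z=0
after  3: r0=0x36 r1=0xd7 r2=0xf5 r3=0xf7  N=1 Z=0
after  4: r0=0x36 r1=0xd7 r2=0xc1 r3=0xf7  N=1 Z=0
after  5: r0=0x36 r1=0xd7 r2=0x16 r3=0xf7  N=0 Z=0
-- IRQ taken; context saved, return-PC = 6 --

K = 5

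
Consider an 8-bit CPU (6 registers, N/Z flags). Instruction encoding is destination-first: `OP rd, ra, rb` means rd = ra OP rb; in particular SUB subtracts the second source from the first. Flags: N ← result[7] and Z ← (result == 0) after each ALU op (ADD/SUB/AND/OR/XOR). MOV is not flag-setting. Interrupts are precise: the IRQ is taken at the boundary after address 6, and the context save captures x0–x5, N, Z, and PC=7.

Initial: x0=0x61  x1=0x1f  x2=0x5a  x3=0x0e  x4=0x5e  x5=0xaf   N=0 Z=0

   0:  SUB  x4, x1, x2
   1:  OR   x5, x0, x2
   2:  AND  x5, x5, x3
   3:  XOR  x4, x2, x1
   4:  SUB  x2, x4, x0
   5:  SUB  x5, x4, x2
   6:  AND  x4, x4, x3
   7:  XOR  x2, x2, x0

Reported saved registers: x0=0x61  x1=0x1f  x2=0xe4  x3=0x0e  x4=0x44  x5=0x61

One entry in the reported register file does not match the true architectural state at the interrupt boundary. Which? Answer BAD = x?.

BAD = x4

after  0: x0=0x61 x1=0x1f x2=0x5a x3=0x0e x4=0xc5 x5=0xaf  N=1 Z=0
after  1: x0=0x61 x1=0x1f x2=0x5a x3=0x0e x4=0xc5 x5=0x7b  N=0 Z=0
after  2: x0=0x61 x1=0x1f x2=0x5a x3=0x0e x4=0xc5 x5=0x0a  N=0 Z=0
after  3: x0=0x61 x1=0x1f x2=0x5a x3=0x0e x4=0x45 x5=0x0a  N=0 Z=0
after  4: x0=0x61 x1=0x1f x2=0xe4 x3=0x0e x4=0x45 x5=0x0a  N=1 Z=0
after  5: x0=0x61 x1=0x1f x2=0xe4 x3=0x0e x4=0x45 x5=0x61  N=0 Z=0
after  6: x0=0x61 x1=0x1f x2=0xe4 x3=0x0e x4=0x04 x5=0x61  N=0 Z=0
-- IRQ taken; context saved, return-PC = 7 --
mismatch: x4: reported 0x44 vs actual 0x04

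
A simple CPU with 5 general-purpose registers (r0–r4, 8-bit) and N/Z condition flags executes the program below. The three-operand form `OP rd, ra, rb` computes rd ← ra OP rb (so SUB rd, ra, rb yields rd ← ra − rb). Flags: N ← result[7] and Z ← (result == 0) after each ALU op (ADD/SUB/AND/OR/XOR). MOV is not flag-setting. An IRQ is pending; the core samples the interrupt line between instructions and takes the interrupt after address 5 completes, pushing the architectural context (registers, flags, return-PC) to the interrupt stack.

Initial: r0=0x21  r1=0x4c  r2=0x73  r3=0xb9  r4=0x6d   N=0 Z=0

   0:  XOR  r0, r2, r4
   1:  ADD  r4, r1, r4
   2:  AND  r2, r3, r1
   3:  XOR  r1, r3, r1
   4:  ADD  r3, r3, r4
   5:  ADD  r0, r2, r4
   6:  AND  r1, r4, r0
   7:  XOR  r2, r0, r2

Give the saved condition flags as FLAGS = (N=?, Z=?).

FLAGS = (N=1, Z=0)

after  0: r0=0x1e r1=0x4c r2=0x73 r3=0xb9 r4=0x6d  N=0 Z=0
after  1: r0=0x1e r1=0x4c r2=0x73 r3=0xb9 r4=0xb9  N=1 Z=0
after  2: r0=0x1e r1=0x4c r2=0x08 r3=0xb9 r4=0xb9  N=0 Z=0
after  3: r0=0x1e r1=0xf5 r2=0x08 r3=0xb9 r4=0xb9  N=1 Z=0
after  4: r0=0x1e r1=0xf5 r2=0x08 r3=0x72 r4=0xb9  N=0 Z=0
after  5: r0=0xc1 r1=0xf5 r2=0x08 r3=0x72 r4=0xb9  N=1 Z=0
-- IRQ taken; context saved, return-PC = 6 --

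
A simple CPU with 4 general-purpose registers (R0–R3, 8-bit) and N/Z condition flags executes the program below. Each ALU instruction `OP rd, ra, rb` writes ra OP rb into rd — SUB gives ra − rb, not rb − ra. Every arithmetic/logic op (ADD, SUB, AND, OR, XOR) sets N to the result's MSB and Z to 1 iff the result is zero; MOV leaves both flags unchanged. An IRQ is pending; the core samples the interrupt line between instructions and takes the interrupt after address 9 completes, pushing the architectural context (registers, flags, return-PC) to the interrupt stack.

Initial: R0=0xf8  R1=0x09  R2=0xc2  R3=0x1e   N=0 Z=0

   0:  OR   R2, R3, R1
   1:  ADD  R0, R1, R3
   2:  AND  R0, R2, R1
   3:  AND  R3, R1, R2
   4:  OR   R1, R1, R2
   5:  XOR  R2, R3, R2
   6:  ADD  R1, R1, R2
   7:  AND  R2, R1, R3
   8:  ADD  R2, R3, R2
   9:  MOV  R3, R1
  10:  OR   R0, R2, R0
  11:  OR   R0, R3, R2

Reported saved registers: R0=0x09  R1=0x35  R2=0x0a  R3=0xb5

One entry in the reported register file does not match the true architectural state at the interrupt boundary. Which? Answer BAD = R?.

after  0: R0=0xf8 R1=0x09 R2=0x1f R3=0x1e  N=0 Z=0
after  1: R0=0x27 R1=0x09 R2=0x1f R3=0x1e  N=0 Z=0
after  2: R0=0x09 R1=0x09 R2=0x1f R3=0x1e  N=0 Z=0
after  3: R0=0x09 R1=0x09 R2=0x1f R3=0x09  N=0 Z=0
after  4: R0=0x09 R1=0x1f R2=0x1f R3=0x09  N=0 Z=0
after  5: R0=0x09 R1=0x1f R2=0x16 R3=0x09  N=0 Z=0
after  6: R0=0x09 R1=0x35 R2=0x16 R3=0x09  N=0 Z=0
after  7: R0=0x09 R1=0x35 R2=0x01 R3=0x09  N=0 Z=0
after  8: R0=0x09 R1=0x35 R2=0x0a R3=0x09  N=0 Z=0
after  9: R0=0x09 R1=0x35 R2=0x0a R3=0x35  N=0 Z=0
-- IRQ taken; context saved, return-PC = 10 --
mismatch: R3: reported 0xb5 vs actual 0x35

BAD = R3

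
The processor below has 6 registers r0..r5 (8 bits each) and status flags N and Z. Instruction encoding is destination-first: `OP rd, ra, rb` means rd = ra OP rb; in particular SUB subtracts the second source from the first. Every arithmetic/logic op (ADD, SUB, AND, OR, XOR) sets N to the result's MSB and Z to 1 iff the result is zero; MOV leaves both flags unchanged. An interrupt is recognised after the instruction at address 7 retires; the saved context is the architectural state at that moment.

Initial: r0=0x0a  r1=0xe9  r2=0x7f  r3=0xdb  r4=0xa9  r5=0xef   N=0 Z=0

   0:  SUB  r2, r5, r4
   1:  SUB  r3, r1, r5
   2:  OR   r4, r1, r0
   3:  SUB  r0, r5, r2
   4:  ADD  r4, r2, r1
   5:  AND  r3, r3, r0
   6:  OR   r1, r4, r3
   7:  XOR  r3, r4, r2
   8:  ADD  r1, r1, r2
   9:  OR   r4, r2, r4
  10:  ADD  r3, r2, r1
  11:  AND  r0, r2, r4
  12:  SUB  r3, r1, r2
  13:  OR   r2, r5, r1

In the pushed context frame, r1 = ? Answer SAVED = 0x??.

SAVED = 0xaf

after  0: r0=0x0a r1=0xe9 r2=0x46 r3=0xdb r4=0xa9 r5=0xef  N=0 Z=0
after  1: r0=0x0a r1=0xe9 r2=0x46 r3=0xfa r4=0xa9 r5=0xef  N=1 Z=0
after  2: r0=0x0a r1=0xe9 r2=0x46 r3=0xfa r4=0xeb r5=0xef  N=1 Z=0
after  3: r0=0xa9 r1=0xe9 r2=0x46 r3=0xfa r4=0xeb r5=0xef  N=1 Z=0
after  4: r0=0xa9 r1=0xe9 r2=0x46 r3=0xfa r4=0x2f r5=0xef  N=0 Z=0
after  5: r0=0xa9 r1=0xe9 r2=0x46 r3=0xa8 r4=0x2f r5=0xef  N=1 Z=0
after  6: r0=0xa9 r1=0xaf r2=0x46 r3=0xa8 r4=0x2f r5=0xef  N=1 Z=0
after  7: r0=0xa9 r1=0xaf r2=0x46 r3=0x69 r4=0x2f r5=0xef  N=0 Z=0
-- IRQ taken; context saved, return-PC = 8 --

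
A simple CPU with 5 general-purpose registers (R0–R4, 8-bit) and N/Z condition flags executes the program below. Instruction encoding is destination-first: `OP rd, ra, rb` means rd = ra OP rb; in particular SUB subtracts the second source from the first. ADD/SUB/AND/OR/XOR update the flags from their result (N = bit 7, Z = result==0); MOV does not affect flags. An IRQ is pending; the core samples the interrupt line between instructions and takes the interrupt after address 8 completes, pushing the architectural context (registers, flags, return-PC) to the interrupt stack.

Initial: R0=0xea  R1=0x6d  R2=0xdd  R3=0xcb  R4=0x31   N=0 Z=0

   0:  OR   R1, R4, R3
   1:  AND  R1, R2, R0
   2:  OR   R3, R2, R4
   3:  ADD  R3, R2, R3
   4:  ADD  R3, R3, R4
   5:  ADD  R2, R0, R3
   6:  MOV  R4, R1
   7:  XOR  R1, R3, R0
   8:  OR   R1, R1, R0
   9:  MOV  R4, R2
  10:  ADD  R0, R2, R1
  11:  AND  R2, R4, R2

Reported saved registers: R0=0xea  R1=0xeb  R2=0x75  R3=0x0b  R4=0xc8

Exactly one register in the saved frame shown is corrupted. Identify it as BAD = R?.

after  0: R0=0xea R1=0xfb R2=0xdd R3=0xcb R4=0x31  N=1 Z=0
after  1: R0=0xea R1=0xc8 R2=0xdd R3=0xcb R4=0x31  N=1 Z=0
after  2: R0=0xea R1=0xc8 R2=0xdd R3=0xfd R4=0x31  N=1 Z=0
after  3: R0=0xea R1=0xc8 R2=0xdd R3=0xda R4=0x31  N=1 Z=0
after  4: R0=0xea R1=0xc8 R2=0xdd R3=0x0b R4=0x31  N=0 Z=0
after  5: R0=0xea R1=0xc8 R2=0xf5 R3=0x0b R4=0x31  N=1 Z=0
after  6: R0=0xea R1=0xc8 R2=0xf5 R3=0x0b R4=0xc8  N=1 Z=0
after  7: R0=0xea R1=0xe1 R2=0xf5 R3=0x0b R4=0xc8  N=1 Z=0
after  8: R0=0xea R1=0xeb R2=0xf5 R3=0x0b R4=0xc8  N=1 Z=0
-- IRQ taken; context saved, return-PC = 9 --
mismatch: R2: reported 0x75 vs actual 0xf5

BAD = R2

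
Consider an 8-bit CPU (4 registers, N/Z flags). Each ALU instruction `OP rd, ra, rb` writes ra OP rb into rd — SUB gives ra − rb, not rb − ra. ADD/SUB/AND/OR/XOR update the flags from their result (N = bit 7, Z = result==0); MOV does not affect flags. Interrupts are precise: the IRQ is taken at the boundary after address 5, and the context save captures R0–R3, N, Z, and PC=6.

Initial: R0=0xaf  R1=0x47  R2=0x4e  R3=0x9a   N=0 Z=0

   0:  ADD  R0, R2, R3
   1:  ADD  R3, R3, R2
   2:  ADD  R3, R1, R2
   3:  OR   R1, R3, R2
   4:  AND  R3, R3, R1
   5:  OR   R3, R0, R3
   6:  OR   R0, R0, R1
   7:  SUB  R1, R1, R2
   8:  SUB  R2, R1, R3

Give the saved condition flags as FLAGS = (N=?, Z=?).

FLAGS = (N=1, Z=0)

after  0: R0=0xe8 R1=0x47 R2=0x4e R3=0x9a  N=1 Z=0
after  1: R0=0xe8 R1=0x47 R2=0x4e R3=0xe8  N=1 Z=0
after  2: R0=0xe8 R1=0x47 R2=0x4e R3=0x95  N=1 Z=0
after  3: R0=0xe8 R1=0xdf R2=0x4e R3=0x95  N=1 Z=0
after  4: R0=0xe8 R1=0xdf R2=0x4e R3=0x95  N=1 Z=0
after  5: R0=0xe8 R1=0xdf R2=0x4e R3=0xfd  N=1 Z=0
-- IRQ taken; context saved, return-PC = 6 --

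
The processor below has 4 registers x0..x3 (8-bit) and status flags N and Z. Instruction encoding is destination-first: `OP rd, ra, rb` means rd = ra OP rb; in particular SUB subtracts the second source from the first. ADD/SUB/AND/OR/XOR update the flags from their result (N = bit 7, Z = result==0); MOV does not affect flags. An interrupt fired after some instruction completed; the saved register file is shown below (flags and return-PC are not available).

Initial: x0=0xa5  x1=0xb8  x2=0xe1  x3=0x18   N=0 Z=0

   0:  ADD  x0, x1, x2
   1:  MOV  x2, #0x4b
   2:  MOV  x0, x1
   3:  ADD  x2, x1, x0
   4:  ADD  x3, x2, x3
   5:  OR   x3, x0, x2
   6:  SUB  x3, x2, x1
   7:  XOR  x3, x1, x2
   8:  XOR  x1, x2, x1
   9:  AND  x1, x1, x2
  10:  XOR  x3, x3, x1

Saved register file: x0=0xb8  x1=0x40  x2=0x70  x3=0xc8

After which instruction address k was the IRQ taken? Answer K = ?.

after  0: x0=0x99 x1=0xb8 x2=0xe1 x3=0x18  N=1 Z=0
after  1: x0=0x99 x1=0xb8 x2=0x4b x3=0x18  N=1 Z=0
after  2: x0=0xb8 x1=0xb8 x2=0x4b x3=0x18  N=1 Z=0
after  3: x0=0xb8 x1=0xb8 x2=0x70 x3=0x18  N=0 Z=0
after  4: x0=0xb8 x1=0xb8 x2=0x70 x3=0x88  N=1 Z=0
after  5: x0=0xb8 x1=0xb8 x2=0x70 x3=0xf8  N=1 Z=0
after  6: x0=0xb8 x1=0xb8 x2=0x70 x3=0xb8  N=1 Z=0
after  7: x0=0xb8 x1=0xb8 x2=0x70 x3=0xc8  N=1 Z=0
after  8: x0=0xb8 x1=0xc8 x2=0x70 x3=0xc8  N=1 Z=0
after  9: x0=0xb8 x1=0x40 x2=0x70 x3=0xc8  N=0 Z=0
-- IRQ taken; context saved, return-PC = 10 --

K = 9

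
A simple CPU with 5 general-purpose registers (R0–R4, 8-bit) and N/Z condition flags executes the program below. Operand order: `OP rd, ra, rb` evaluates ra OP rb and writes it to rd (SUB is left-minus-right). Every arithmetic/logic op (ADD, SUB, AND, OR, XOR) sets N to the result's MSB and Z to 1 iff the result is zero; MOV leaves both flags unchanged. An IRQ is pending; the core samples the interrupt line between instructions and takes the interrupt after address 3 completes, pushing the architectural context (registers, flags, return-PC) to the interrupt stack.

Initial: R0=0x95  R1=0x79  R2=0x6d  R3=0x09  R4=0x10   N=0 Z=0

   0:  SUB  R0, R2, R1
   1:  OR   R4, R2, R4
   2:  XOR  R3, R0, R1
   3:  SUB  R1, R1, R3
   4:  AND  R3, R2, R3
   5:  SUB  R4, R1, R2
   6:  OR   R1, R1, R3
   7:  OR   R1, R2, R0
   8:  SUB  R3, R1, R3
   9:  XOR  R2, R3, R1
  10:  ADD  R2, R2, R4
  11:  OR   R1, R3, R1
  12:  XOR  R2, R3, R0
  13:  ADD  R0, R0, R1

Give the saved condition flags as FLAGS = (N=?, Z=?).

FLAGS = (N=1, Z=0)

after  0: R0=0xf4 R1=0x79 R2=0x6d R3=0x09 R4=0x10  N=1 Z=0
after  1: R0=0xf4 R1=0x79 R2=0x6d R3=0x09 R4=0x7d  N=0 Z=0
after  2: R0=0xf4 R1=0x79 R2=0x6d R3=0x8d R4=0x7d  N=1 Z=0
after  3: R0=0xf4 R1=0xec R2=0x6d R3=0x8d R4=0x7d  N=1 Z=0
-- IRQ taken; context saved, return-PC = 4 --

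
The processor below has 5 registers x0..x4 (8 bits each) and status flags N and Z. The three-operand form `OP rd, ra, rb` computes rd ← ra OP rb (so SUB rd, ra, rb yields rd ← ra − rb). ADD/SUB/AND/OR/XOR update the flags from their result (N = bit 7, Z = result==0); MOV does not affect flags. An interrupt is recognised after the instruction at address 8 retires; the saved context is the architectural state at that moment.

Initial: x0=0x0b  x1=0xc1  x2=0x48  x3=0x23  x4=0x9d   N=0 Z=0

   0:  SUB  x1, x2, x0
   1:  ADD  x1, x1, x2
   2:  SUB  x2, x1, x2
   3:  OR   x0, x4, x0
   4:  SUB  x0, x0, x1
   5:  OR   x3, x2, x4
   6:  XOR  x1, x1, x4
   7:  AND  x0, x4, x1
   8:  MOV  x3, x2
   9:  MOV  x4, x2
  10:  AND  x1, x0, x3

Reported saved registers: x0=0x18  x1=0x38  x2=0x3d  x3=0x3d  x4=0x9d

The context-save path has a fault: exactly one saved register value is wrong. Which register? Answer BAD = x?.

BAD = x1

after  0: x0=0x0b x1=0x3d x2=0x48 x3=0x23 x4=0x9d  N=0 Z=0
after  1: x0=0x0b x1=0x85 x2=0x48 x3=0x23 x4=0x9d  N=1 Z=0
after  2: x0=0x0b x1=0x85 x2=0x3d x3=0x23 x4=0x9d  N=0 Z=0
after  3: x0=0x9f x1=0x85 x2=0x3d x3=0x23 x4=0x9d  N=1 Z=0
after  4: x0=0x1a x1=0x85 x2=0x3d x3=0x23 x4=0x9d  N=0 Z=0
after  5: x0=0x1a x1=0x85 x2=0x3d x3=0xbd x4=0x9d  N=1 Z=0
after  6: x0=0x1a x1=0x18 x2=0x3d x3=0xbd x4=0x9d  N=0 Z=0
after  7: x0=0x18 x1=0x18 x2=0x3d x3=0xbd x4=0x9d  N=0 Z=0
after  8: x0=0x18 x1=0x18 x2=0x3d x3=0x3d x4=0x9d  N=0 Z=0
-- IRQ taken; context saved, return-PC = 9 --
mismatch: x1: reported 0x38 vs actual 0x18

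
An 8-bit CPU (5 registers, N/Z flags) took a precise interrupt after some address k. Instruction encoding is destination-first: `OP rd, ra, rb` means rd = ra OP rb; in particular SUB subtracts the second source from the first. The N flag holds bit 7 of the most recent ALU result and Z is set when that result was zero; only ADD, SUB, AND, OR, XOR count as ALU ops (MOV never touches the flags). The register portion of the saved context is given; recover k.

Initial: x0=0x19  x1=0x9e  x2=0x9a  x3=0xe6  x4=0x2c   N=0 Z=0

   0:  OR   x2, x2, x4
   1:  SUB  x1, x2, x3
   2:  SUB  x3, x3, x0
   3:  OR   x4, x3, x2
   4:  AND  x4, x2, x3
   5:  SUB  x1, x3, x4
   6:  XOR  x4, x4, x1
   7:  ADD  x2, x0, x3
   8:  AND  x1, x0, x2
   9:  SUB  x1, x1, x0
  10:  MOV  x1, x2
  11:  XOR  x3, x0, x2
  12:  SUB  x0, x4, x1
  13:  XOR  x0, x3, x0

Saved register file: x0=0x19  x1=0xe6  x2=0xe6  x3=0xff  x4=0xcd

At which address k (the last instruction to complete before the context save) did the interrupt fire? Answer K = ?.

after  0: x0=0x19 x1=0x9e x2=0xbe x3=0xe6 x4=0x2c  N=1 Z=0
after  1: x0=0x19 x1=0xd8 x2=0xbe x3=0xe6 x4=0x2c  N=1 Z=0
after  2: x0=0x19 x1=0xd8 x2=0xbe x3=0xcd x4=0x2c  N=1 Z=0
after  3: x0=0x19 x1=0xd8 x2=0xbe x3=0xcd x4=0xff  N=1 Z=0
after  4: x0=0x19 x1=0xd8 x2=0xbe x3=0xcd x4=0x8c  N=1 Z=0
after  5: x0=0x19 x1=0x41 x2=0xbe x3=0xcd x4=0x8c  N=0 Z=0
after  6: x0=0x19 x1=0x41 x2=0xbe x3=0xcd x4=0xcd  N=1 Z=0
after  7: x0=0x19 x1=0x41 x2=0xe6 x3=0xcd x4=0xcd  N=1 Z=0
after  8: x0=0x19 x1=0x00 x2=0xe6 x3=0xcd x4=0xcd  N=0 Z=1
after  9: x0=0x19 x1=0xe7 x2=0xe6 x3=0xcd x4=0xcd  N=1 Z=0
after 10: x0=0x19 x1=0xe6 x2=0xe6 x3=0xcd x4=0xcd  N=1 Z=0
after 11: x0=0x19 x1=0xe6 x2=0xe6 x3=0xff x4=0xcd  N=1 Z=0
-- IRQ taken; context saved, return-PC = 12 --

K = 11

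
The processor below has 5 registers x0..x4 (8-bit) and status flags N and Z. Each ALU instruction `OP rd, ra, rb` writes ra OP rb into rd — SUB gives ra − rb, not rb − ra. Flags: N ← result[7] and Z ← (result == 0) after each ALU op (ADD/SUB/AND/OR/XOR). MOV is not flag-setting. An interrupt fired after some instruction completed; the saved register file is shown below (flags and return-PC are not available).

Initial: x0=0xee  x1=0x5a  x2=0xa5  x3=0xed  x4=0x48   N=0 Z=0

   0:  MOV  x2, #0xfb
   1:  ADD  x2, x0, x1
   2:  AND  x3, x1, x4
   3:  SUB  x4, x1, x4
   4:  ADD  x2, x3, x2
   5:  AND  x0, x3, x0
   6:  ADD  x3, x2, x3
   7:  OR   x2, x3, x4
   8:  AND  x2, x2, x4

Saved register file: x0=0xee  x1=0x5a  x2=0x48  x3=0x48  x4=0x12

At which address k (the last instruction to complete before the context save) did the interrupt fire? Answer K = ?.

K = 3

after  0: x0=0xee x1=0x5a x2=0xfb x3=0xed x4=0x48  N=0 Z=0
after  1: x0=0xee x1=0x5a x2=0x48 x3=0xed x4=0x48  N=0 Z=0
after  2: x0=0xee x1=0x5a x2=0x48 x3=0x48 x4=0x48  N=0 Z=0
after  3: x0=0xee x1=0x5a x2=0x48 x3=0x48 x4=0x12  N=0 Z=0
-- IRQ taken; context saved, return-PC = 4 --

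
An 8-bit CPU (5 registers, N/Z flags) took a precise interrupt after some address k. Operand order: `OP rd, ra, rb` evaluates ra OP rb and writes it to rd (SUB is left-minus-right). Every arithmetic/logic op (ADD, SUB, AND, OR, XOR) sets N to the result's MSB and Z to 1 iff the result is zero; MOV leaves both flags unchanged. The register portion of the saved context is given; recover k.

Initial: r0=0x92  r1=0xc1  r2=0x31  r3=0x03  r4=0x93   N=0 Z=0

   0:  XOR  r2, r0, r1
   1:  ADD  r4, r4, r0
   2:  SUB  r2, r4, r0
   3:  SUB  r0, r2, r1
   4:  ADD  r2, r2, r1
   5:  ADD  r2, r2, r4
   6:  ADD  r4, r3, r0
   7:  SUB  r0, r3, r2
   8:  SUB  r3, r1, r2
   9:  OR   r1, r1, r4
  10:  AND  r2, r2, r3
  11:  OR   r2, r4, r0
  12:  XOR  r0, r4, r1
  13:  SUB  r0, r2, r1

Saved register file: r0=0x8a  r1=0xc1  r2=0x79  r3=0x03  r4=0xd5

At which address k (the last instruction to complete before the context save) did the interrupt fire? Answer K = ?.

after  0: r0=0x92 r1=0xc1 r2=0x53 r3=0x03 r4=0x93  N=0 Z=0
after  1: r0=0x92 r1=0xc1 r2=0x53 r3=0x03 r4=0x25  N=0 Z=0
after  2: r0=0x92 r1=0xc1 r2=0x93 r3=0x03 r4=0x25  N=1 Z=0
after  3: r0=0xd2 r1=0xc1 r2=0x93 r3=0x03 r4=0x25  N=1 Z=0
after  4: r0=0xd2 r1=0xc1 r2=0x54 r3=0x03 r4=0x25  N=0 Z=0
after  5: r0=0xd2 r1=0xc1 r2=0x79 r3=0x03 r4=0x25  N=0 Z=0
after  6: r0=0xd2 r1=0xc1 r2=0x79 r3=0x03 r4=0xd5  N=1 Z=0
after  7: r0=0x8a r1=0xc1 r2=0x79 r3=0x03 r4=0xd5  N=1 Z=0
-- IRQ taken; context saved, return-PC = 8 --

K = 7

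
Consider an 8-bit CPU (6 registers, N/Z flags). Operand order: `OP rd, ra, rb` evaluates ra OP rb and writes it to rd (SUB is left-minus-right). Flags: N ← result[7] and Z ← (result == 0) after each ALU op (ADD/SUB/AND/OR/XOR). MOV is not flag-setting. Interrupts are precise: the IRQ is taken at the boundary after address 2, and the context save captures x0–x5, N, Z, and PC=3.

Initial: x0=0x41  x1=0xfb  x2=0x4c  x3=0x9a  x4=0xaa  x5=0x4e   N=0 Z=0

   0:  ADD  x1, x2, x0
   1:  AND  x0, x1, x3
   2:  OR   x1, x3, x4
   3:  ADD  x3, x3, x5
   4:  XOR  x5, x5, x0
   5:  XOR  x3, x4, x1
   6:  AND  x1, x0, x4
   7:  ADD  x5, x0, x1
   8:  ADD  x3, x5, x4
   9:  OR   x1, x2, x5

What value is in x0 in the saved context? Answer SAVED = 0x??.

after  0: x0=0x41 x1=0x8d x2=0x4c x3=0x9a x4=0xaa x5=0x4e  N=1 Z=0
after  1: x0=0x88 x1=0x8d x2=0x4c x3=0x9a x4=0xaa x5=0x4e  N=1 Z=0
after  2: x0=0x88 x1=0xba x2=0x4c x3=0x9a x4=0xaa x5=0x4e  N=1 Z=0
-- IRQ taken; context saved, return-PC = 3 --

SAVED = 0x88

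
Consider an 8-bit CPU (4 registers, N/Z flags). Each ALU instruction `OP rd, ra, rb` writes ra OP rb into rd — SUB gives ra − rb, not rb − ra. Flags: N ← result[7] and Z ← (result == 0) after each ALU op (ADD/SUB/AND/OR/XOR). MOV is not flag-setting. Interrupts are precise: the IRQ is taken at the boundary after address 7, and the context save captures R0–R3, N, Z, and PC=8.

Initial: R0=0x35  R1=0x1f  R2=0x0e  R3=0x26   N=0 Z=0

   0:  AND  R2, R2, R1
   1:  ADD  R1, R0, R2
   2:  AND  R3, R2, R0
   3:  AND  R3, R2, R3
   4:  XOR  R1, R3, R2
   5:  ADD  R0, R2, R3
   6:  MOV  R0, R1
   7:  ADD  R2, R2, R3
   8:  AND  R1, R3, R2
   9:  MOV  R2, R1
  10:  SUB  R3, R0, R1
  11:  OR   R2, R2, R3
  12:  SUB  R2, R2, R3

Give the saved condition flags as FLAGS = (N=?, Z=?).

FLAGS = (N=0, Z=0)

after  0: R0=0x35 R1=0x1f R2=0x0e R3=0x26  N=0 Z=0
after  1: R0=0x35 R1=0x43 R2=0x0e R3=0x26  N=0 Z=0
after  2: R0=0x35 R1=0x43 R2=0x0e R3=0x04  N=0 Z=0
after  3: R0=0x35 R1=0x43 R2=0x0e R3=0x04  N=0 Z=0
after  4: R0=0x35 R1=0x0a R2=0x0e R3=0x04  N=0 Z=0
after  5: R0=0x12 R1=0x0a R2=0x0e R3=0x04  N=0 Z=0
after  6: R0=0x0a R1=0x0a R2=0x0e R3=0x04  N=0 Z=0
after  7: R0=0x0a R1=0x0a R2=0x12 R3=0x04  N=0 Z=0
-- IRQ taken; context saved, return-PC = 8 --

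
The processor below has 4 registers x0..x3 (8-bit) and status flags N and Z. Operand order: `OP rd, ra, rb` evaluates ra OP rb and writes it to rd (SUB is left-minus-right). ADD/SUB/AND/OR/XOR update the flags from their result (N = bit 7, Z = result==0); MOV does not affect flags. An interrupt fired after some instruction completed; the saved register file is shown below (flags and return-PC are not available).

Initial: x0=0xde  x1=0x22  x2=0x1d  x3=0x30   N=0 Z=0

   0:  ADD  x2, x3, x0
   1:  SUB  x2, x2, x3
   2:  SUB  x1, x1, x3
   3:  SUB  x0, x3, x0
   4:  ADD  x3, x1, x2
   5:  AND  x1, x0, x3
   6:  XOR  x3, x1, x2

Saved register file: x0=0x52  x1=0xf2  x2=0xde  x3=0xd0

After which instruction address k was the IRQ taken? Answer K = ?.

K = 4

after  0: x0=0xde x1=0x22 x2=0x0e x3=0x30  N=0 Z=0
after  1: x0=0xde x1=0x22 x2=0xde x3=0x30  N=1 Z=0
after  2: x0=0xde x1=0xf2 x2=0xde x3=0x30  N=1 Z=0
after  3: x0=0x52 x1=0xf2 x2=0xde x3=0x30  N=0 Z=0
after  4: x0=0x52 x1=0xf2 x2=0xde x3=0xd0  N=1 Z=0
-- IRQ taken; context saved, return-PC = 5 --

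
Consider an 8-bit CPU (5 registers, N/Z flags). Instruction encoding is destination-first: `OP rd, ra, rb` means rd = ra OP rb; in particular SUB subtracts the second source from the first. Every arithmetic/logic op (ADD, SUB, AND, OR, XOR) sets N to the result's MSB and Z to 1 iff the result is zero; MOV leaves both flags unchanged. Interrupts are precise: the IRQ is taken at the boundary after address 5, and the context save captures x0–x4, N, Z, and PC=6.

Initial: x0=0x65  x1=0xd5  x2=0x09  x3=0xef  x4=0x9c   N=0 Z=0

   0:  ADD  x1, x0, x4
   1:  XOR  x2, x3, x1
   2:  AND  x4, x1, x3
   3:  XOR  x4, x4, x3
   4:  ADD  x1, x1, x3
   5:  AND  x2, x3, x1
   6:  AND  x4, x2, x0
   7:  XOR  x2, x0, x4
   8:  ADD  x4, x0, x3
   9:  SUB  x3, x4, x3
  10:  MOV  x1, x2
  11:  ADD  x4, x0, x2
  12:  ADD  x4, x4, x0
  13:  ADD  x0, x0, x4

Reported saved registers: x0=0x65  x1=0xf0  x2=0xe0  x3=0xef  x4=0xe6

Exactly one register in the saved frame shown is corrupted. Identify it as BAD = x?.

after  0: x0=0x65 x1=0x01 x2=0x09 x3=0xef x4=0x9c  N=0 Z=0
after  1: x0=0x65 x1=0x01 x2=0xee x3=0xef x4=0x9c  N=1 Z=0
after  2: x0=0x65 x1=0x01 x2=0xee x3=0xef x4=0x01  N=0 Z=0
after  3: x0=0x65 x1=0x01 x2=0xee x3=0xef x4=0xee  N=1 Z=0
after  4: x0=0x65 x1=0xf0 x2=0xee x3=0xef x4=0xee  N=1 Z=0
after  5: x0=0x65 x1=0xf0 x2=0xe0 x3=0xef x4=0xee  N=1 Z=0
-- IRQ taken; context saved, return-PC = 6 --
mismatch: x4: reported 0xe6 vs actual 0xee

BAD = x4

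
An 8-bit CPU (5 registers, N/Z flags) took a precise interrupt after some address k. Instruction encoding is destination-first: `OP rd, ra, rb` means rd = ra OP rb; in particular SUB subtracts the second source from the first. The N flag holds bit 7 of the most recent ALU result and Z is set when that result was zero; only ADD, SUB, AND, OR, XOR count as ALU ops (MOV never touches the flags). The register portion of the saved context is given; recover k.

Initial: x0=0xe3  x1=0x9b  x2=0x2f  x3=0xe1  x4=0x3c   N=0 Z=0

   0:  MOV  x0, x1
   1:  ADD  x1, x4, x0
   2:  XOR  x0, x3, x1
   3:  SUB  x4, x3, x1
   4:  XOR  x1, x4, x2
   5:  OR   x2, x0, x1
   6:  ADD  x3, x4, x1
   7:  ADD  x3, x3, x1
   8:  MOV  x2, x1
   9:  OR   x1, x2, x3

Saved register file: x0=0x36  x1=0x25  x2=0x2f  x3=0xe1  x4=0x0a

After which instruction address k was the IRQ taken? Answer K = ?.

K = 4

after  0: x0=0x9b x1=0x9b x2=0x2f x3=0xe1 x4=0x3c  N=0 Z=0
after  1: x0=0x9b x1=0xd7 x2=0x2f x3=0xe1 x4=0x3c  N=1 Z=0
after  2: x0=0x36 x1=0xd7 x2=0x2f x3=0xe1 x4=0x3c  N=0 Z=0
after  3: x0=0x36 x1=0xd7 x2=0x2f x3=0xe1 x4=0x0a  N=0 Z=0
after  4: x0=0x36 x1=0x25 x2=0x2f x3=0xe1 x4=0x0a  N=0 Z=0
-- IRQ taken; context saved, return-PC = 5 --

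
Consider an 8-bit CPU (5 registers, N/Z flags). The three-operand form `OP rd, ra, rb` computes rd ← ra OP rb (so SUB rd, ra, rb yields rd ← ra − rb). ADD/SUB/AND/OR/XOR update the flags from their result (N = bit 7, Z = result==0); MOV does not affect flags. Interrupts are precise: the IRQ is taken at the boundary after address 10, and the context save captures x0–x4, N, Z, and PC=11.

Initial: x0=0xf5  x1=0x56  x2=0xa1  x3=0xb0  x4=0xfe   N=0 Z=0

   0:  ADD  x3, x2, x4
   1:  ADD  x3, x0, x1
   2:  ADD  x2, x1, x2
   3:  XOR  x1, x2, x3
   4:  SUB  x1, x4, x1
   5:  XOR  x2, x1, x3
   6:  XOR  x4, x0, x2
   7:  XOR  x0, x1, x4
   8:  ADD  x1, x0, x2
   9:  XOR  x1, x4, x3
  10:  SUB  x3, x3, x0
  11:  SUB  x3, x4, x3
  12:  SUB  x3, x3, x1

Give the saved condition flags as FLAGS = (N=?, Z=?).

FLAGS = (N=1, Z=0)

after  0: x0=0xf5 x1=0x56 x2=0xa1 x3=0x9f x4=0xfe  N=1 Z=0
after  1: x0=0xf5 x1=0x56 x2=0xa1 x3=0x4b x4=0xfe  N=0 Z=0
after  2: x0=0xf5 x1=0x56 x2=0xf7 x3=0x4b x4=0xfe  N=1 Z=0
after  3: x0=0xf5 x1=0xbc x2=0xf7 x3=0x4b x4=0xfe  N=1 Z=0
after  4: x0=0xf5 x1=0x42 x2=0xf7 x3=0x4b x4=0xfe  N=0 Z=0
after  5: x0=0xf5 x1=0x42 x2=0x09 x3=0x4b x4=0xfe  N=0 Z=0
after  6: x0=0xf5 x1=0x42 x2=0x09 x3=0x4b x4=0xfc  N=1 Z=0
after  7: x0=0xbe x1=0x42 x2=0x09 x3=0x4b x4=0xfc  N=1 Z=0
after  8: x0=0xbe x1=0xc7 x2=0x09 x3=0x4b x4=0xfc  N=1 Z=0
after  9: x0=0xbe x1=0xb7 x2=0x09 x3=0x4b x4=0xfc  N=1 Z=0
after 10: x0=0xbe x1=0xb7 x2=0x09 x3=0x8d x4=0xfc  N=1 Z=0
-- IRQ taken; context saved, return-PC = 11 --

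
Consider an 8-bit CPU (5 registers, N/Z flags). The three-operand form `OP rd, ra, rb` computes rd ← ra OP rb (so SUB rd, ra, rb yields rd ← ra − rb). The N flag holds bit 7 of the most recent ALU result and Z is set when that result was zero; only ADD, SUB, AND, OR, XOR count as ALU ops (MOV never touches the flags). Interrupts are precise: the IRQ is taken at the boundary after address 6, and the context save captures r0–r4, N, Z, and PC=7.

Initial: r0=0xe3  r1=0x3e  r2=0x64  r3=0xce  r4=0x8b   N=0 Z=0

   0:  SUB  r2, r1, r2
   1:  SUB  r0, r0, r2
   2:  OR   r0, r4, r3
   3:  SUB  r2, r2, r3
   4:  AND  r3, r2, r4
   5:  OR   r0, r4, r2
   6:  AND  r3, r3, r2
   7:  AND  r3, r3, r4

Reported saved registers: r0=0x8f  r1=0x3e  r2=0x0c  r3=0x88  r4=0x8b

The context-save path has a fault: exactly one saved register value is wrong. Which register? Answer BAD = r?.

after  0: r0=0xe3 r1=0x3e r2=0xda r3=0xce r4=0x8b  N=1 Z=0
after  1: r0=0x09 r1=0x3e r2=0xda r3=0xce r4=0x8b  N=0 Z=0
after  2: r0=0xcf r1=0x3e r2=0xda r3=0xce r4=0x8b  N=1 Z=0
after  3: r0=0xcf r1=0x3e r2=0x0c r3=0xce r4=0x8b  N=0 Z=0
after  4: r0=0xcf r1=0x3e r2=0x0c r3=0x08 r4=0x8b  N=0 Z=0
after  5: r0=0x8f r1=0x3e r2=0x0c r3=0x08 r4=0x8b  N=1 Z=0
after  6: r0=0x8f r1=0x3e r2=0x0c r3=0x08 r4=0x8b  N=0 Z=0
-- IRQ taken; context saved, return-PC = 7 --
mismatch: r3: reported 0x88 vs actual 0x08

BAD = r3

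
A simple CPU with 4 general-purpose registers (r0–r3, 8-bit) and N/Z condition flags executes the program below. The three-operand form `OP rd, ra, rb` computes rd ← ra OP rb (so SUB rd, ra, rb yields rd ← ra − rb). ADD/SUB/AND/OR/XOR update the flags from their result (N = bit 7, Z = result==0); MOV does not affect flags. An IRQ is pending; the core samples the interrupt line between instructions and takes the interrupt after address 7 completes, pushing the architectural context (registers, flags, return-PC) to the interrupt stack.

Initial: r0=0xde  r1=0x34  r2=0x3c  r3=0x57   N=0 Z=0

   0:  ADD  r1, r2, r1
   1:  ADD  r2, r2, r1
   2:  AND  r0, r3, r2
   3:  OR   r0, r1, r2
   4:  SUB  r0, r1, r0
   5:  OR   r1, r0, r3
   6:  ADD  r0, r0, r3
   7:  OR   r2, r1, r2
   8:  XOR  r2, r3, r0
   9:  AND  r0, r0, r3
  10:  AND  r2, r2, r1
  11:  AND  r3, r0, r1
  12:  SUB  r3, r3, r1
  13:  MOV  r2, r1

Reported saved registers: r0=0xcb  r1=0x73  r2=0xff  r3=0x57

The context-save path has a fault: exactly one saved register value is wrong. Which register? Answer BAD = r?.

after  0: r0=0xde r1=0x70 r2=0x3c r3=0x57  N=0 Z=0
after  1: r0=0xde r1=0x70 r2=0xac r3=0x57  N=1 Z=0
after  2: r0=0x04 r1=0x70 r2=0xac r3=0x57  N=0 Z=0
after  3: r0=0xfc r1=0x70 r2=0xac r3=0x57  N=1 Z=0
after  4: r0=0x74 r1=0x70 r2=0xac r3=0x57  N=0 Z=0
after  5: r0=0x74 r1=0x77 r2=0xac r3=0x57  N=0 Z=0
after  6: r0=0xcb r1=0x77 r2=0xac r3=0x57  N=1 Z=0
after  7: r0=0xcb r1=0x77 r2=0xff r3=0x57  N=1 Z=0
-- IRQ taken; context saved, return-PC = 8 --
mismatch: r1: reported 0x73 vs actual 0x77

BAD = r1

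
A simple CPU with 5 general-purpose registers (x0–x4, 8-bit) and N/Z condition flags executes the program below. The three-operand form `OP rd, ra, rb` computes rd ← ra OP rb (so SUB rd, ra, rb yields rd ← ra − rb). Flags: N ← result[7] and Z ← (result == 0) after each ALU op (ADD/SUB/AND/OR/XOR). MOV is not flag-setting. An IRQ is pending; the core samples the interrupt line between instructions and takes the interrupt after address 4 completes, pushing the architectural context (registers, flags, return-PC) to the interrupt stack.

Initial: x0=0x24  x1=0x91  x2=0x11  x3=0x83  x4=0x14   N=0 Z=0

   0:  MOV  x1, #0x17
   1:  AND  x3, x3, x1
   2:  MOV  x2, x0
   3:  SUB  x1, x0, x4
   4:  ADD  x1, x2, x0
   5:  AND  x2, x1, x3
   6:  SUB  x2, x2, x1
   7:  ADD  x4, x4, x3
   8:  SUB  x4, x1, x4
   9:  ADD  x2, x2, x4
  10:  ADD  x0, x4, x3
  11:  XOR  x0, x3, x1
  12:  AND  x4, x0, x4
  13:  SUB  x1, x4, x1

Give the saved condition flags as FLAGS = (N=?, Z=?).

FLAGS = (N=0, Z=0)

after  0: x0=0x24 x1=0x17 x2=0x11 x3=0x83 x4=0x14  N=0 Z=0
after  1: x0=0x24 x1=0x17 x2=0x11 x3=0x03 x4=0x14  N=0 Z=0
after  2: x0=0x24 x1=0x17 x2=0x24 x3=0x03 x4=0x14  N=0 Z=0
after  3: x0=0x24 x1=0x10 x2=0x24 x3=0x03 x4=0x14  N=0 Z=0
after  4: x0=0x24 x1=0x48 x2=0x24 x3=0x03 x4=0x14  N=0 Z=0
-- IRQ taken; context saved, return-PC = 5 --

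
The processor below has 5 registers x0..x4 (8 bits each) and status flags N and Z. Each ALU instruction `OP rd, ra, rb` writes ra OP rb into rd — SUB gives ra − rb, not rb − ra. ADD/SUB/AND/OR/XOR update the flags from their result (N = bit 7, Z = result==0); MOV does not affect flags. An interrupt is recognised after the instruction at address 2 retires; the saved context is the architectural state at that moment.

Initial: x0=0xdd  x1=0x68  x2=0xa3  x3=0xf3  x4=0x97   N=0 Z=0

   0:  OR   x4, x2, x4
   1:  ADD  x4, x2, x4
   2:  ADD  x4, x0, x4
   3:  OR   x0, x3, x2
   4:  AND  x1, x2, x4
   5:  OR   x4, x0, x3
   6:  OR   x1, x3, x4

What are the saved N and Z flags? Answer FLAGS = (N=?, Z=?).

after  0: x0=0xdd x1=0x68 x2=0xa3 x3=0xf3 x4=0xb7  N=1 Z=0
after  1: x0=0xdd x1=0x68 x2=0xa3 x3=0xf3 x4=0x5a  N=0 Z=0
after  2: x0=0xdd x1=0x68 x2=0xa3 x3=0xf3 x4=0x37  N=0 Z=0
-- IRQ taken; context saved, return-PC = 3 --

FLAGS = (N=0, Z=0)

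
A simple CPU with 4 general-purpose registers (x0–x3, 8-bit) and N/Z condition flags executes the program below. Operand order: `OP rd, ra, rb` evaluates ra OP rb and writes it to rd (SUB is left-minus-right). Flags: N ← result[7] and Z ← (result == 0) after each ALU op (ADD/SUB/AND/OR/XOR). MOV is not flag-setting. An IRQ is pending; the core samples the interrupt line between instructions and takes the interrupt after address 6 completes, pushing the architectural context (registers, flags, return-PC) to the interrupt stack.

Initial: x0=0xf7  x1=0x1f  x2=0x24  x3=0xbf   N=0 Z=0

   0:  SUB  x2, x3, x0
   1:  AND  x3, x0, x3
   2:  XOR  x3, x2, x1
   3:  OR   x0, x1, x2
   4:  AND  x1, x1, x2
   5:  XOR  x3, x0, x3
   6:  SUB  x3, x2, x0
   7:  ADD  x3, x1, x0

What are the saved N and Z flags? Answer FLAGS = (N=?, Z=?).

FLAGS = (N=1, Z=0)

after  0: x0=0xf7 x1=0x1f x2=0xc8 x3=0xbf  N=1 Z=0
after  1: x0=0xf7 x1=0x1f x2=0xc8 x3=0xb7  N=1 Z=0
after  2: x0=0xf7 x1=0x1f x2=0xc8 x3=0xd7  N=1 Z=0
after  3: x0=0xdf x1=0x1f x2=0xc8 x3=0xd7  N=1 Z=0
after  4: x0=0xdf x1=0x08 x2=0xc8 x3=0xd7  N=0 Z=0
after  5: x0=0xdf x1=0x08 x2=0xc8 x3=0x08  N=0 Z=0
after  6: x0=0xdf x1=0x08 x2=0xc8 x3=0xe9  N=1 Z=0
-- IRQ taken; context saved, return-PC = 7 --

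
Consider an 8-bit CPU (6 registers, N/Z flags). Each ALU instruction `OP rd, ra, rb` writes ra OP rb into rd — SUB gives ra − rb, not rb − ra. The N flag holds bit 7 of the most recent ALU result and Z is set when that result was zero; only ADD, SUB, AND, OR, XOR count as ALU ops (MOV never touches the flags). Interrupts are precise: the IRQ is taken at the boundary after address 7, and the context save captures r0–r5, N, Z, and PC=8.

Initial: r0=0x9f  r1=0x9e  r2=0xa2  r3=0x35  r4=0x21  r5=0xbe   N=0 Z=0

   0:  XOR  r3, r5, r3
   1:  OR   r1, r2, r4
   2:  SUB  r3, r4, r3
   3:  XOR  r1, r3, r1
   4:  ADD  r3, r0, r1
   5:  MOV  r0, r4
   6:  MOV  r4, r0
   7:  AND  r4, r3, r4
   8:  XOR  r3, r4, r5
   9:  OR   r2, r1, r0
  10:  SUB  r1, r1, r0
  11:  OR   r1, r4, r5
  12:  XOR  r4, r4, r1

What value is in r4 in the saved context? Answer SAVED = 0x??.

SAVED = 0x00

after  0: r0=0x9f r1=0x9e r2=0xa2 r3=0x8b r4=0x21 r5=0xbe  N=1 Z=0
after  1: r0=0x9f r1=0xa3 r2=0xa2 r3=0x8b r4=0x21 r5=0xbe  N=1 Z=0
after  2: r0=0x9f r1=0xa3 r2=0xa2 r3=0x96 r4=0x21 r5=0xbe  N=1 Z=0
after  3: r0=0x9f r1=0x35 r2=0xa2 r3=0x96 r4=0x21 r5=0xbe  N=0 Z=0
after  4: r0=0x9f r1=0x35 r2=0xa2 r3=0xd4 r4=0x21 r5=0xbe  N=1 Z=0
after  5: r0=0x21 r1=0x35 r2=0xa2 r3=0xd4 r4=0x21 r5=0xbe  N=1 Z=0
after  6: r0=0x21 r1=0x35 r2=0xa2 r3=0xd4 r4=0x21 r5=0xbe  N=1 Z=0
after  7: r0=0x21 r1=0x35 r2=0xa2 r3=0xd4 r4=0x00 r5=0xbe  N=0 Z=1
-- IRQ taken; context saved, return-PC = 8 --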